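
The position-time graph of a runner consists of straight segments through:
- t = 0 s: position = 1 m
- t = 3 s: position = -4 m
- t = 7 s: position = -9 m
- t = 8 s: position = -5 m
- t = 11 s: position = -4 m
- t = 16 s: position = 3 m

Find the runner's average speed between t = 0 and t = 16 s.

1.375 m/s

Average speed = (total path length)/(elapsed time); on a piecewise-linear x-t graph the path length is Σ|Δx|.
0–3 s: |Δx| = |-4 − 1| = 5 m
3–7 s: |Δx| = |-9 − -4| = 5 m
7–8 s: |Δx| = |-5 − -9| = 4 m
8–11 s: |Δx| = |-4 − -5| = 1 m
11–16 s: |Δx| = |3 − -4| = 7 m
Total path = 22 m; average speed = 22/16 = 1.375 m/s.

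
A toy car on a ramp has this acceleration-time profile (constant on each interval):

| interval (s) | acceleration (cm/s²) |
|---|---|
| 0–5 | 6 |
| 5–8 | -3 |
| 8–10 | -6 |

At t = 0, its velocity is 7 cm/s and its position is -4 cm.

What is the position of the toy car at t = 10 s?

On each constant-a segment, Δv = aΔt and Δx = v₀Δt + ½aΔt²; chain segment to segment.
0–5 s: v starts 7 cm/s; Δx = 7·5 + ½·6·5² = 110 cm; v ends 37 cm/s.
5–8 s: v starts 37 cm/s; Δx = 37·3 + ½·-3·3² = 97.5 cm; v ends 28 cm/s.
8–10 s: v starts 28 cm/s; Δx = 28·2 + ½·-6·2² = 44 cm; v ends 16 cm/s.
x(10) = -4 + Σ Δx = 247.5 cm.

247.5 cm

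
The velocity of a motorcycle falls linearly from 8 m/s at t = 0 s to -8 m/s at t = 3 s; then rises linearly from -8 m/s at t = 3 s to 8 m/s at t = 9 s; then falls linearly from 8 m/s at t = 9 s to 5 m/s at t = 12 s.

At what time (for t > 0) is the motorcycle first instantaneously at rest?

v changes sign on 0–3 s (from 8 to -8); the graph is linear there, so v = 0 at t = 0 + (-8)·(3 − 0)/(-8 − 8) = 1.5 s.

t = 1.5 s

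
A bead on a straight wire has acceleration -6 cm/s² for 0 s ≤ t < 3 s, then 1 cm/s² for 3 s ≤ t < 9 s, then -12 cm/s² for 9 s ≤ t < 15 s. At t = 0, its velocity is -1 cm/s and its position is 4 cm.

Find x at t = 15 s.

-416 cm

On each constant-a segment, Δv = aΔt and Δx = v₀Δt + ½aΔt²; chain segment to segment.
0–3 s: v starts -1 cm/s; Δx = -1·3 + ½·-6·3² = -30 cm; v ends -19 cm/s.
3–9 s: v starts -19 cm/s; Δx = -19·6 + ½·1·6² = -96 cm; v ends -13 cm/s.
9–15 s: v starts -13 cm/s; Δx = -13·6 + ½·-12·6² = -294 cm; v ends -85 cm/s.
x(15) = 4 + Σ Δx = -416 cm.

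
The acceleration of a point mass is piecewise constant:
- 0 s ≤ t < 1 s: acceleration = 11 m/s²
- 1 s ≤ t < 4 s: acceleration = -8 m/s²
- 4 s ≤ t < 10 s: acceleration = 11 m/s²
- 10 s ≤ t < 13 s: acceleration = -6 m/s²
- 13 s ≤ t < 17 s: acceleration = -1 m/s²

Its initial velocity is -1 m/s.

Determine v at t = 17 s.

Δv equals the area under the a-t graph; then v = v₀ + Δv.
0–1 s: 11 × 1 = 11 m/s
1–4 s: -8 × 3 = -24 m/s
4–10 s: 11 × 6 = 66 m/s
10–13 s: -6 × 3 = -18 m/s
13–17 s: -1 × 4 = -4 m/s
Δv = 31 m/s, so v(17) = -1 + (31) = 30 m/s.

30 m/s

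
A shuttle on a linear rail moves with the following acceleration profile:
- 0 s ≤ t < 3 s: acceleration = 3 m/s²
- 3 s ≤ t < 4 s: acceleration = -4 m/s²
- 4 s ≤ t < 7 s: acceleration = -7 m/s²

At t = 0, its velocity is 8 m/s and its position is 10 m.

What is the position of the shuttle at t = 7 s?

70 m

On each constant-a segment, Δv = aΔt and Δx = v₀Δt + ½aΔt²; chain segment to segment.
0–3 s: v starts 8 m/s; Δx = 8·3 + ½·3·3² = 37.5 m; v ends 17 m/s.
3–4 s: v starts 17 m/s; Δx = 17·1 + ½·-4·1² = 15 m; v ends 13 m/s.
4–7 s: v starts 13 m/s; Δx = 13·3 + ½·-7·3² = 7.5 m; v ends -8 m/s.
x(7) = 10 + Σ Δx = 70 m.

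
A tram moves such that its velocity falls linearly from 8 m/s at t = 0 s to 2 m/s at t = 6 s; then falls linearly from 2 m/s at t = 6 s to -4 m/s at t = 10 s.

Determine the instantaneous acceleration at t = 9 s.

Acceleration is the slope of the v-t graph on 6–10 s: (-4 − 2)/(10 − 6) = -1.5 m/s².

-1.5 m/s²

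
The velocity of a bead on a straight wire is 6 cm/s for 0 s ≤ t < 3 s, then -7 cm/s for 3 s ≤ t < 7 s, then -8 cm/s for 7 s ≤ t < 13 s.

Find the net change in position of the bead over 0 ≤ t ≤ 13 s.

-58 cm

Displacement is the signed area under the v-t curve.
0–3 s: 6 × 3 = 18 cm
3–7 s: -7 × 4 = -28 cm
7–13 s: -8 × 6 = -48 cm
Net displacement = -58 cm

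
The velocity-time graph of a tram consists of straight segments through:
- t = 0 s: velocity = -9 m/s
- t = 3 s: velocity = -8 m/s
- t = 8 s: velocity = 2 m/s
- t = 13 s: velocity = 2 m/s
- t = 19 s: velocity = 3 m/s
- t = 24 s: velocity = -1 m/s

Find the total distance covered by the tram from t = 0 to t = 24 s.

Distance (not displacement) is the total path length: add the absolute areas under v-t.
0–3 s: |½(-9 + -8)(3)| = 25.5 m
3–8 s: v = 0 at t = 7 s; triangle areas 16 + 1 = 17 m
8–13 s: |2| × 5 = 10 m
13–19 s: |½(2 + 3)(6)| = 15 m
19–24 s: v = 0 at t = 22.75 s; triangle areas 5.625 + 0.625 = 6.25 m
Total distance = 73.75 m

73.75 m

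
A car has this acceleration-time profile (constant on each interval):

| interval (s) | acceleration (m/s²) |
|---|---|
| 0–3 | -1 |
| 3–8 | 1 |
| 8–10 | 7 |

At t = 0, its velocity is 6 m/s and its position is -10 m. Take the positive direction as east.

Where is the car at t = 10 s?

61 m

On each constant-a segment, Δv = aΔt and Δx = v₀Δt + ½aΔt²; chain segment to segment.
0–3 s: v starts 6 m/s; Δx = 6·3 + ½·-1·3² = 13.5 m; v ends 3 m/s.
3–8 s: v starts 3 m/s; Δx = 3·5 + ½·1·5² = 27.5 m; v ends 8 m/s.
8–10 s: v starts 8 m/s; Δx = 8·2 + ½·7·2² = 30 m; v ends 22 m/s.
x(10) = -10 + Σ Δx = 61 m.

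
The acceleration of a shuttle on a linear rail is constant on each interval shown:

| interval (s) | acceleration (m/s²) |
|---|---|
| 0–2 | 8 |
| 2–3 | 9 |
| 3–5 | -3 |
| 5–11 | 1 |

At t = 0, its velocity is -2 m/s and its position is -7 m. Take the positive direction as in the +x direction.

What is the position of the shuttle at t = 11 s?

183.5 m

On each constant-a segment, Δv = aΔt and Δx = v₀Δt + ½aΔt²; chain segment to segment.
0–2 s: v starts -2 m/s; Δx = -2·2 + ½·8·2² = 12 m; v ends 14 m/s.
2–3 s: v starts 14 m/s; Δx = 14·1 + ½·9·1² = 18.5 m; v ends 23 m/s.
3–5 s: v starts 23 m/s; Δx = 23·2 + ½·-3·2² = 40 m; v ends 17 m/s.
5–11 s: v starts 17 m/s; Δx = 17·6 + ½·1·6² = 120 m; v ends 23 m/s.
x(11) = -7 + Σ Δx = 183.5 m.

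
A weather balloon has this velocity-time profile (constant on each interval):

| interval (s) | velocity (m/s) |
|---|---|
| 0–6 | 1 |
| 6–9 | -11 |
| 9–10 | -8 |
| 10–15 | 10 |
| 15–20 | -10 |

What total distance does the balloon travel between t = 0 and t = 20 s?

147 m

Distance (not displacement) is the total path length: add the absolute areas under v-t.
0–6 s: |1| × 6 = 6 m
6–9 s: |-11| × 3 = 33 m
9–10 s: |-8| × 1 = 8 m
10–15 s: |10| × 5 = 50 m
15–20 s: |-10| × 5 = 50 m
Total distance = 147 m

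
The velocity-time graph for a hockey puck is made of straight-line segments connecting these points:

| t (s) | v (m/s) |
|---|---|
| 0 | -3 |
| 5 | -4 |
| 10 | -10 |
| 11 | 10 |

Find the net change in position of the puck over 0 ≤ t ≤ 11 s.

-52.5 m

Displacement is the signed area under the v-t curve.
0–5 s: ½(-3 + -4)(5) = -17.5 m
5–10 s: ½(-4 + -10)(5) = -35 m
10–11 s: ½(-10 + 10)(1) = 0 m
Net displacement = -52.5 m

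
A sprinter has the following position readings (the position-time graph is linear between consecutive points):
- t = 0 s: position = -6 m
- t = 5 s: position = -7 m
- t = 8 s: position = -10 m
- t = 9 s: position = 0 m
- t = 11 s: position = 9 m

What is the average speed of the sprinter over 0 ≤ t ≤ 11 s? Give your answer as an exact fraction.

Average speed = (total path length)/(elapsed time); on a piecewise-linear x-t graph the path length is Σ|Δx|.
0–5 s: |Δx| = |-7 − -6| = 1 m
5–8 s: |Δx| = |-10 − -7| = 3 m
8–9 s: |Δx| = |0 − -10| = 10 m
9–11 s: |Δx| = |9 − 0| = 9 m
Total path = 23 m; average speed = 23/11 = 23/11 m/s.

23/11 m/s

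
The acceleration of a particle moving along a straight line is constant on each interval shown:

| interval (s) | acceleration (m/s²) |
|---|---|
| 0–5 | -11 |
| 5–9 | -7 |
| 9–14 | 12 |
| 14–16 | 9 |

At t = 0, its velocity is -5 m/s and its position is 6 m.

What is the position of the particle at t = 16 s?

On each constant-a segment, Δv = aΔt and Δx = v₀Δt + ½aΔt²; chain segment to segment.
0–5 s: v starts -5 m/s; Δx = -5·5 + ½·-11·5² = -162.5 m; v ends -60 m/s.
5–9 s: v starts -60 m/s; Δx = -60·4 + ½·-7·4² = -296 m; v ends -88 m/s.
9–14 s: v starts -88 m/s; Δx = -88·5 + ½·12·5² = -290 m; v ends -28 m/s.
14–16 s: v starts -28 m/s; Δx = -28·2 + ½·9·2² = -38 m; v ends -10 m/s.
x(16) = 6 + Σ Δx = -780.5 m.

-780.5 m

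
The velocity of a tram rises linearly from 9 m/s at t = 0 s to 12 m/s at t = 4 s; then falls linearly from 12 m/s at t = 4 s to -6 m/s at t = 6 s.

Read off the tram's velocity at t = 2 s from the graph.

On 0–4 s the graph is linear from 9 to 12 m/s: v(2) = 9 + (12 − 9)·(2 − 0)/(4 − 0) = 10.5 m/s.

10.5 m/s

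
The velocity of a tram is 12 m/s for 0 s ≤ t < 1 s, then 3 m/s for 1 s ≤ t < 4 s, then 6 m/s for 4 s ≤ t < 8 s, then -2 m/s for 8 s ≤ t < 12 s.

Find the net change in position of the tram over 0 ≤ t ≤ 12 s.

Net displacement equals the area under the velocity-time graph (areas below the axis count negative).
0–1 s: 12 × 1 = 12 m
1–4 s: 3 × 3 = 9 m
4–8 s: 6 × 4 = 24 m
8–12 s: -2 × 4 = -8 m
Net displacement = 37 m

37 m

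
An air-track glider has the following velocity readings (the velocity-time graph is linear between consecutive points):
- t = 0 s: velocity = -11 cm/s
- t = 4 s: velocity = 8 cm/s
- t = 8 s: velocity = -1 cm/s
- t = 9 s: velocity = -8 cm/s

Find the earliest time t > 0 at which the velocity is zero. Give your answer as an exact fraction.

t = 44/19 s

v changes sign on 0–4 s (from -11 to 8); the graph is linear there, so v = 0 at t = 0 + (11)·(4 − 0)/(8 − -11) = 44/19 s.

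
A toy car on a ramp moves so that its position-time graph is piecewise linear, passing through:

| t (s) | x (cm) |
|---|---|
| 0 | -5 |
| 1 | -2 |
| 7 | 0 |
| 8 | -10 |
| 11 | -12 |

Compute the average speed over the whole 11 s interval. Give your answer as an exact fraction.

Average speed = (total path length)/(elapsed time); on a piecewise-linear x-t graph the path length is Σ|Δx|.
0–1 s: |Δx| = |-2 − -5| = 3 cm
1–7 s: |Δx| = |0 − -2| = 2 cm
7–8 s: |Δx| = |-10 − 0| = 10 cm
8–11 s: |Δx| = |-12 − -10| = 2 cm
Total path = 17 cm; average speed = 17/11 = 17/11 cm/s.

17/11 cm/s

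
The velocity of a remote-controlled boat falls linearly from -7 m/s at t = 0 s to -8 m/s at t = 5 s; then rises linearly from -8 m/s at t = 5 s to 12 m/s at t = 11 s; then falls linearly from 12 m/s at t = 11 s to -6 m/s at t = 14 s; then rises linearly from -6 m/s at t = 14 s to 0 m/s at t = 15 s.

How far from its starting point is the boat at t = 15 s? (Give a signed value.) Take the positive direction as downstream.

-19.5 m

Net displacement equals the area under the velocity-time graph (areas below the axis count negative).
0–5 s: ½(-7 + -8)(5) = -37.5 m
5–11 s: ½(-8 + 12)(6) = 12 m
11–14 s: ½(12 + -6)(3) = 9 m
14–15 s: ½(-6 + 0)(1) = -3 m
Net displacement = -19.5 m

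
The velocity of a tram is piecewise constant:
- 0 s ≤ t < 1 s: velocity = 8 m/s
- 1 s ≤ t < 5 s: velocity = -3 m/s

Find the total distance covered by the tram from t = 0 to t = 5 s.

Total distance travelled is ∫|v| dt — sum the magnitudes of each area piece.
0–1 s: |8| × 1 = 8 m
1–5 s: |-3| × 4 = 12 m
Total distance = 20 m

20 m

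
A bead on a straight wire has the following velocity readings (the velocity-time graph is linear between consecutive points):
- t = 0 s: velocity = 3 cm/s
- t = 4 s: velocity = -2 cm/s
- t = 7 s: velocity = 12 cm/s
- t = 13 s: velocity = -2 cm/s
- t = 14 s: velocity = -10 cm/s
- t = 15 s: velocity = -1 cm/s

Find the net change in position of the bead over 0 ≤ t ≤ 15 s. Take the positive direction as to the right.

Displacement is the signed area under the v-t curve.
0–4 s: ½(3 + -2)(4) = 2 cm
4–7 s: ½(-2 + 12)(3) = 15 cm
7–13 s: ½(12 + -2)(6) = 30 cm
13–14 s: ½(-2 + -10)(1) = -6 cm
14–15 s: ½(-10 + -1)(1) = -5.5 cm
Net displacement = 35.5 cm

35.5 cm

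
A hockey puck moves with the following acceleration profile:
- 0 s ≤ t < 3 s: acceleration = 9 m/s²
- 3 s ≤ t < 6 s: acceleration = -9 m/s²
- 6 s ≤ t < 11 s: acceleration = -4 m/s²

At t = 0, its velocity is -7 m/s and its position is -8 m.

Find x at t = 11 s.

On each constant-a segment, Δv = aΔt and Δx = v₀Δt + ½aΔt²; chain segment to segment.
0–3 s: v starts -7 m/s; Δx = -7·3 + ½·9·3² = 19.5 m; v ends 20 m/s.
3–6 s: v starts 20 m/s; Δx = 20·3 + ½·-9·3² = 19.5 m; v ends -7 m/s.
6–11 s: v starts -7 m/s; Δx = -7·5 + ½·-4·5² = -85 m; v ends -27 m/s.
x(11) = -8 + Σ Δx = -54 m.

-54 m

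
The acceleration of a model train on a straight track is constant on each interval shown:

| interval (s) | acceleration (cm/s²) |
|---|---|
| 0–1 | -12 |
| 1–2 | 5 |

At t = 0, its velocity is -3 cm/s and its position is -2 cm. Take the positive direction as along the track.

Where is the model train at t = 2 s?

-23.5 cm

On each constant-a segment, Δv = aΔt and Δx = v₀Δt + ½aΔt²; chain segment to segment.
0–1 s: v starts -3 cm/s; Δx = -3·1 + ½·-12·1² = -9 cm; v ends -15 cm/s.
1–2 s: v starts -15 cm/s; Δx = -15·1 + ½·5·1² = -12.5 cm; v ends -10 cm/s.
x(2) = -2 + Σ Δx = -23.5 cm.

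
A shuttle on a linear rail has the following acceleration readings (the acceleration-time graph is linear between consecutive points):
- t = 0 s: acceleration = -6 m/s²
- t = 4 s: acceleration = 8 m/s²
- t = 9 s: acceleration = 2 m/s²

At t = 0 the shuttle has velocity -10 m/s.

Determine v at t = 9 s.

19 m/s

Δv equals the area under the a-t graph; then v = v₀ + Δv.
0–4 s: ½(-6 + 8)(4) = 4 m/s
4–9 s: ½(8 + 2)(5) = 25 m/s
Δv = 29 m/s, so v(9) = -10 + (29) = 19 m/s.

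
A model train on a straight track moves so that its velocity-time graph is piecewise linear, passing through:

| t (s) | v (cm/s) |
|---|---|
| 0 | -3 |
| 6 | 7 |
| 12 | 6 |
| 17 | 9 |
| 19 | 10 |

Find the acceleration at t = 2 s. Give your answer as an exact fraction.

Acceleration is the slope of the v-t graph on 0–6 s: (7 − -3)/(6 − 0) = 5/3 cm/s².

5/3 cm/s²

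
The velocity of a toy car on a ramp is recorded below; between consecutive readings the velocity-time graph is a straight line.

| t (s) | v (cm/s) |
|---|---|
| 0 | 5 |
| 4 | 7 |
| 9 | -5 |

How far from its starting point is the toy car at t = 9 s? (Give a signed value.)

Net displacement equals the area under the velocity-time graph (areas below the axis count negative).
0–4 s: ½(5 + 7)(4) = 24 cm
4–9 s: ½(7 + -5)(5) = 5 cm
Net displacement = 29 cm

29 cm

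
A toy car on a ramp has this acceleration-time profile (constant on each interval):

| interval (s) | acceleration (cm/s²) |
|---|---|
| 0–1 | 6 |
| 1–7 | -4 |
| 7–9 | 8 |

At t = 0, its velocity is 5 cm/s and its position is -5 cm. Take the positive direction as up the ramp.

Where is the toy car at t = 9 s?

-13 cm

On each constant-a segment, Δv = aΔt and Δx = v₀Δt + ½aΔt²; chain segment to segment.
0–1 s: v starts 5 cm/s; Δx = 5·1 + ½·6·1² = 8 cm; v ends 11 cm/s.
1–7 s: v starts 11 cm/s; Δx = 11·6 + ½·-4·6² = -6 cm; v ends -13 cm/s.
7–9 s: v starts -13 cm/s; Δx = -13·2 + ½·8·2² = -10 cm; v ends 3 cm/s.
x(9) = -5 + Σ Δx = -13 cm.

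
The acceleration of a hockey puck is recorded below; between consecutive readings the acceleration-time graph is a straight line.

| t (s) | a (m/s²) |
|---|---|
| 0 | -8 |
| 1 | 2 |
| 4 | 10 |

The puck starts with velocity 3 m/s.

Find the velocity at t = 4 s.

18 m/s

Δv equals the area under the a-t graph; then v = v₀ + Δv.
0–1 s: ½(-8 + 2)(1) = -3 m/s
1–4 s: ½(2 + 10)(3) = 18 m/s
Δv = 15 m/s, so v(4) = 3 + (15) = 18 m/s.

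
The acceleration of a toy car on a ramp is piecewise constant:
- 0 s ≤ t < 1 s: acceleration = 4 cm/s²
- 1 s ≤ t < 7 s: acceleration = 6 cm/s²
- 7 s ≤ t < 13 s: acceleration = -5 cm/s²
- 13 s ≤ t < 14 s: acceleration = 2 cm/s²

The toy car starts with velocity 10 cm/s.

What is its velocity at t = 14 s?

Δv equals the area under the a-t graph; then v = v₀ + Δv.
0–1 s: 4 × 1 = 4 cm/s
1–7 s: 6 × 6 = 36 cm/s
7–13 s: -5 × 6 = -30 cm/s
13–14 s: 2 × 1 = 2 cm/s
Δv = 12 cm/s, so v(14) = 10 + (12) = 22 cm/s.

22 cm/s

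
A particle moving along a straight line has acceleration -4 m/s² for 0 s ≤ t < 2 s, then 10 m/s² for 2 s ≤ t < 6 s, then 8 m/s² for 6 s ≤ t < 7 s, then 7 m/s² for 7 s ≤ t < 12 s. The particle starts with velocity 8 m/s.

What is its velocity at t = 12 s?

83 m/s

Δv equals the area under the a-t graph; then v = v₀ + Δv.
0–2 s: -4 × 2 = -8 m/s
2–6 s: 10 × 4 = 40 m/s
6–7 s: 8 × 1 = 8 m/s
7–12 s: 7 × 5 = 35 m/s
Δv = 75 m/s, so v(12) = 8 + (75) = 83 m/s.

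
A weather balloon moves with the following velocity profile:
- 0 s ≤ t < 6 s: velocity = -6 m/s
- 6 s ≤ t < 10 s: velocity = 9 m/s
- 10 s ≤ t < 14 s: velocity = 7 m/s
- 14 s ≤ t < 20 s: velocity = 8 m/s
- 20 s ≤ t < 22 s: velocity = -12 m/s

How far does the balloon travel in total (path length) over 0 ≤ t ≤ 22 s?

172 m

Distance (not displacement) is the total path length: add the absolute areas under v-t.
0–6 s: |-6| × 6 = 36 m
6–10 s: |9| × 4 = 36 m
10–14 s: |7| × 4 = 28 m
14–20 s: |8| × 6 = 48 m
20–22 s: |-12| × 2 = 24 m
Total distance = 172 m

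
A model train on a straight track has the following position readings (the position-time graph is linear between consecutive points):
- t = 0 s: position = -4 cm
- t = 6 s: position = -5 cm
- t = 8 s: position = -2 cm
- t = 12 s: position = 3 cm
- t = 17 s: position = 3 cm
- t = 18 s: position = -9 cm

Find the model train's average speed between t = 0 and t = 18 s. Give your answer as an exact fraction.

7/6 cm/s

Average speed = (total path length)/(elapsed time); on a piecewise-linear x-t graph the path length is Σ|Δx|.
0–6 s: |Δx| = |-5 − -4| = 1 cm
6–8 s: |Δx| = |-2 − -5| = 3 cm
8–12 s: |Δx| = |3 − -2| = 5 cm
12–17 s: |Δx| = |3 − 3| = 0 cm
17–18 s: |Δx| = |-9 − 3| = 12 cm
Total path = 21 cm; average speed = 21/18 = 7/6 cm/s.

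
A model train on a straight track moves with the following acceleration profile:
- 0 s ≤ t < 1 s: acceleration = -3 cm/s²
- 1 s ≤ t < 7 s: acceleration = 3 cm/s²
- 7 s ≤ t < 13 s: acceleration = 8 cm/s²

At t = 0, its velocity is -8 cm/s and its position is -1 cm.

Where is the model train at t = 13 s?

163.5 cm

On each constant-a segment, Δv = aΔt and Δx = v₀Δt + ½aΔt²; chain segment to segment.
0–1 s: v starts -8 cm/s; Δx = -8·1 + ½·-3·1² = -9.5 cm; v ends -11 cm/s.
1–7 s: v starts -11 cm/s; Δx = -11·6 + ½·3·6² = -12 cm; v ends 7 cm/s.
7–13 s: v starts 7 cm/s; Δx = 7·6 + ½·8·6² = 186 cm; v ends 55 cm/s.
x(13) = -1 + Σ Δx = 163.5 cm.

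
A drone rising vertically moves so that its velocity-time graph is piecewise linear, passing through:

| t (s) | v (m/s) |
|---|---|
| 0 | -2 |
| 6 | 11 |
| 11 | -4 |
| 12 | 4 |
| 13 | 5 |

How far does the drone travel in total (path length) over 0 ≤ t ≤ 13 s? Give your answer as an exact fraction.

Total distance travelled is ∫|v| dt — sum the magnitudes of each area piece.
0–6 s: v = 0 at t = 12/13 s; triangle areas 12/13 + 363/13 = 375/13 m
6–11 s: v = 0 at t = 29/3 s; triangle areas 121/6 + 8/3 = 137/6 m
11–12 s: v = 0 at t = 11.5 s; triangle areas 1 + 1 = 2 m
12–13 s: |½(4 + 5)(1)| = 4.5 m
Total distance = 2269/39 m

2269/39 m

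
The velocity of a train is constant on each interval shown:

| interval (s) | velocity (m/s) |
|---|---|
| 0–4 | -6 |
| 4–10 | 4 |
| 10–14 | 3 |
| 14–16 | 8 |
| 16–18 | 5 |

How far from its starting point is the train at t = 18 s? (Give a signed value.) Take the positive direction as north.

38 m

Displacement is the signed area under the v-t curve.
0–4 s: -6 × 4 = -24 m
4–10 s: 4 × 6 = 24 m
10–14 s: 3 × 4 = 12 m
14–16 s: 8 × 2 = 16 m
16–18 s: 5 × 2 = 10 m
Net displacement = 38 m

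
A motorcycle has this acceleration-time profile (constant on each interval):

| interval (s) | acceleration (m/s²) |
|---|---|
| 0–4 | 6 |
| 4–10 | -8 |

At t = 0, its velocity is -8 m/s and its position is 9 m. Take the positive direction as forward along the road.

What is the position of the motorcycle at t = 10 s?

On each constant-a segment, Δv = aΔt and Δx = v₀Δt + ½aΔt²; chain segment to segment.
0–4 s: v starts -8 m/s; Δx = -8·4 + ½·6·4² = 16 m; v ends 16 m/s.
4–10 s: v starts 16 m/s; Δx = 16·6 + ½·-8·6² = -48 m; v ends -32 m/s.
x(10) = 9 + Σ Δx = -23 m.

-23 m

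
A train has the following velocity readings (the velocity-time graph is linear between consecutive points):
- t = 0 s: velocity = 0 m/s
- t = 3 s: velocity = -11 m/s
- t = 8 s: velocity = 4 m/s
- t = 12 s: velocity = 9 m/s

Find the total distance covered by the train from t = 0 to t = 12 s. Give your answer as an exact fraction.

Total distance travelled is ∫|v| dt — sum the magnitudes of each area piece.
0–3 s: |½(0 + -11)(3)| = 16.5 m
3–8 s: v = 0 at t = 20/3 s; triangle areas 121/6 + 8/3 = 137/6 m
8–12 s: |½(4 + 9)(4)| = 26 m
Total distance = 196/3 m

196/3 m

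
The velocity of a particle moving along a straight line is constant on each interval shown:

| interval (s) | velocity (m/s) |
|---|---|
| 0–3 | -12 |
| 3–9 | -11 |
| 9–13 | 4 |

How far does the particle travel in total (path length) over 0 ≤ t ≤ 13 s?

Distance (not displacement) is the total path length: add the absolute areas under v-t.
0–3 s: |-12| × 3 = 36 m
3–9 s: |-11| × 6 = 66 m
9–13 s: |4| × 4 = 16 m
Total distance = 118 m

118 m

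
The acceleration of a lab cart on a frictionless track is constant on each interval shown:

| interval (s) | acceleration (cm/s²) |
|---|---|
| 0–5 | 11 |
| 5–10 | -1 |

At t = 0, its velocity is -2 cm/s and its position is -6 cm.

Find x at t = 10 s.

On each constant-a segment, Δv = aΔt and Δx = v₀Δt + ½aΔt²; chain segment to segment.
0–5 s: v starts -2 cm/s; Δx = -2·5 + ½·11·5² = 127.5 cm; v ends 53 cm/s.
5–10 s: v starts 53 cm/s; Δx = 53·5 + ½·-1·5² = 252.5 cm; v ends 48 cm/s.
x(10) = -6 + Σ Δx = 374 cm.

374 cm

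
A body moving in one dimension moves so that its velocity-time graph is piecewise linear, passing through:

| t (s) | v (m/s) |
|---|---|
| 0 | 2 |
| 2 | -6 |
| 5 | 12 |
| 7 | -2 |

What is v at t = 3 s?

On 2–5 s the graph is linear from -6 to 12 m/s: v(3) = -6 + (12 − -6)·(3 − 2)/(5 − 2) = 0 m/s.

0 m/s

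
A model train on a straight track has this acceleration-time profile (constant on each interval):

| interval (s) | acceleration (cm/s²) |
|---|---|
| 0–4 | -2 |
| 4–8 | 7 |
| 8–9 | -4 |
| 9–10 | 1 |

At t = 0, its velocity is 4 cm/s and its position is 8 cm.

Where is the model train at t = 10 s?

On each constant-a segment, Δv = aΔt and Δx = v₀Δt + ½aΔt²; chain segment to segment.
0–4 s: v starts 4 cm/s; Δx = 4·4 + ½·-2·4² = 0 cm; v ends -4 cm/s.
4–8 s: v starts -4 cm/s; Δx = -4·4 + ½·7·4² = 40 cm; v ends 24 cm/s.
8–9 s: v starts 24 cm/s; Δx = 24·1 + ½·-4·1² = 22 cm; v ends 20 cm/s.
9–10 s: v starts 20 cm/s; Δx = 20·1 + ½·1·1² = 20.5 cm; v ends 21 cm/s.
x(10) = 8 + Σ Δx = 90.5 cm.

90.5 cm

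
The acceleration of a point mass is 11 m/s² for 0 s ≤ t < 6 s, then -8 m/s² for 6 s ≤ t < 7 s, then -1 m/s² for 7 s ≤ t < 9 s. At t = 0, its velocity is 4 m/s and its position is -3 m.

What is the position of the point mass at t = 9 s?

407 m

On each constant-a segment, Δv = aΔt and Δx = v₀Δt + ½aΔt²; chain segment to segment.
0–6 s: v starts 4 m/s; Δx = 4·6 + ½·11·6² = 222 m; v ends 70 m/s.
6–7 s: v starts 70 m/s; Δx = 70·1 + ½·-8·1² = 66 m; v ends 62 m/s.
7–9 s: v starts 62 m/s; Δx = 62·2 + ½·-1·2² = 122 m; v ends 60 m/s.
x(9) = -3 + Σ Δx = 407 m.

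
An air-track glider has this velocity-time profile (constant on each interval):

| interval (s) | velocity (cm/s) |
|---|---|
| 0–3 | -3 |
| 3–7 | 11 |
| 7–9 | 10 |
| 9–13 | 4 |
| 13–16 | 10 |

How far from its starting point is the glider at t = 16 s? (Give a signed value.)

Displacement is the signed area under the v-t curve.
0–3 s: -3 × 3 = -9 cm
3–7 s: 11 × 4 = 44 cm
7–9 s: 10 × 2 = 20 cm
9–13 s: 4 × 4 = 16 cm
13–16 s: 10 × 3 = 30 cm
Net displacement = 101 cm

101 cm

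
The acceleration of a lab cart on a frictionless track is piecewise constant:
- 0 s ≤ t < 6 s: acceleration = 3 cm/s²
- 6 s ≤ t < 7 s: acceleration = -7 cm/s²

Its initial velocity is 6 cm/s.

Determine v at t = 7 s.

17 cm/s

Δv equals the area under the a-t graph; then v = v₀ + Δv.
0–6 s: 3 × 6 = 18 cm/s
6–7 s: -7 × 1 = -7 cm/s
Δv = 11 cm/s, so v(7) = 6 + (11) = 17 cm/s.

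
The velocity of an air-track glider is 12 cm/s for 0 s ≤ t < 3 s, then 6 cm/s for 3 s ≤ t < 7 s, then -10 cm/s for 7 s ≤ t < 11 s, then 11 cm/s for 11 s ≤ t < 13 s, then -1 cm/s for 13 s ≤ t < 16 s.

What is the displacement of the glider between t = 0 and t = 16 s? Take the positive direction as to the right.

39 cm

Displacement is the signed area under the v-t curve.
0–3 s: 12 × 3 = 36 cm
3–7 s: 6 × 4 = 24 cm
7–11 s: -10 × 4 = -40 cm
11–13 s: 11 × 2 = 22 cm
13–16 s: -1 × 3 = -3 cm
Net displacement = 39 cm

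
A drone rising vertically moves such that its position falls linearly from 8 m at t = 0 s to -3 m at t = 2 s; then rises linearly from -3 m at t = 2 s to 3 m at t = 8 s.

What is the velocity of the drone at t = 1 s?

-5.5 m/s

Velocity is the slope of the x-t graph on 0–2 s: (-3 − 8)/(2 − 0) = -5.5 m/s.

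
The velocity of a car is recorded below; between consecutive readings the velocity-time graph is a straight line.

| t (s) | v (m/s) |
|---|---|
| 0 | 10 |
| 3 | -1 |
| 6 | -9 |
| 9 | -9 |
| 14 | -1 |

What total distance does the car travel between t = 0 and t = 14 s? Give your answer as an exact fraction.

Total distance travelled is ∫|v| dt — sum the magnitudes of each area piece.
0–3 s: v = 0 at t = 30/11 s; triangle areas 150/11 + 3/22 = 303/22 m
3–6 s: |½(-1 + -9)(3)| = 15 m
6–9 s: |-9| × 3 = 27 m
9–14 s: |½(-9 + -1)(5)| = 25 m
Total distance = 1777/22 m

1777/22 m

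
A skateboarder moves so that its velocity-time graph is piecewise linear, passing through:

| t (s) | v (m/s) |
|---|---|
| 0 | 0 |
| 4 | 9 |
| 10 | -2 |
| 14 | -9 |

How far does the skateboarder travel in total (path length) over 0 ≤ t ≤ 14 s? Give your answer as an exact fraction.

695/11 m

Total distance travelled is ∫|v| dt — sum the magnitudes of each area piece.
0–4 s: |½(0 + 9)(4)| = 18 m
4–10 s: v = 0 at t = 98/11 s; triangle areas 243/11 + 12/11 = 255/11 m
10–14 s: |½(-2 + -9)(4)| = 22 m
Total distance = 695/11 m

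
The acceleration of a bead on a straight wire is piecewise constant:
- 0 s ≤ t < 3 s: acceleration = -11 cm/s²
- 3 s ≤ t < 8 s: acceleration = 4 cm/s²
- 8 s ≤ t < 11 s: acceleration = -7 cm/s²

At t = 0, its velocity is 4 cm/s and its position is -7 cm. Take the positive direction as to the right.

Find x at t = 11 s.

On each constant-a segment, Δv = aΔt and Δx = v₀Δt + ½aΔt²; chain segment to segment.
0–3 s: v starts 4 cm/s; Δx = 4·3 + ½·-11·3² = -37.5 cm; v ends -29 cm/s.
3–8 s: v starts -29 cm/s; Δx = -29·5 + ½·4·5² = -95 cm; v ends -9 cm/s.
8–11 s: v starts -9 cm/s; Δx = -9·3 + ½·-7·3² = -58.5 cm; v ends -30 cm/s.
x(11) = -7 + Σ Δx = -198 cm.

-198 cm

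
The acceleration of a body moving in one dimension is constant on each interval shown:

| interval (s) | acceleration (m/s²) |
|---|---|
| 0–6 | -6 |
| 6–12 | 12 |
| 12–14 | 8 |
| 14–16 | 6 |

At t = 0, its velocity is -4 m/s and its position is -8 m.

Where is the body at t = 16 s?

24 m

On each constant-a segment, Δv = aΔt and Δx = v₀Δt + ½aΔt²; chain segment to segment.
0–6 s: v starts -4 m/s; Δx = -4·6 + ½·-6·6² = -132 m; v ends -40 m/s.
6–12 s: v starts -40 m/s; Δx = -40·6 + ½·12·6² = -24 m; v ends 32 m/s.
12–14 s: v starts 32 m/s; Δx = 32·2 + ½·8·2² = 80 m; v ends 48 m/s.
14–16 s: v starts 48 m/s; Δx = 48·2 + ½·6·2² = 108 m; v ends 60 m/s.
x(16) = -8 + Σ Δx = 24 m.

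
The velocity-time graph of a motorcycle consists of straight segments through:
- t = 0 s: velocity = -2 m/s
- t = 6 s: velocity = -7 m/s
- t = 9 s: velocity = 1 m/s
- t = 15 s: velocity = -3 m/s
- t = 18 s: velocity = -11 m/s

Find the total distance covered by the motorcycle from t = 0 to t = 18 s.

Total distance travelled is ∫|v| dt — sum the magnitudes of each area piece.
0–6 s: |½(-2 + -7)(6)| = 27 m
6–9 s: v = 0 at t = 8.625 s; triangle areas 9.1875 + 0.1875 = 9.375 m
9–15 s: v = 0 at t = 10.5 s; triangle areas 0.75 + 6.75 = 7.5 m
15–18 s: |½(-3 + -11)(3)| = 21 m
Total distance = 64.875 m

64.875 m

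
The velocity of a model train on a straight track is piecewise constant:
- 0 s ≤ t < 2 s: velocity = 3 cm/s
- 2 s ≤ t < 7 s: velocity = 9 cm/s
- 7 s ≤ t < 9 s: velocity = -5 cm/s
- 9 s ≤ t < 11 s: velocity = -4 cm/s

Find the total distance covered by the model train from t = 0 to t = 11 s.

69 cm

Distance (not displacement) is the total path length: add the absolute areas under v-t.
0–2 s: |3| × 2 = 6 cm
2–7 s: |9| × 5 = 45 cm
7–9 s: |-5| × 2 = 10 cm
9–11 s: |-4| × 2 = 8 cm
Total distance = 69 cm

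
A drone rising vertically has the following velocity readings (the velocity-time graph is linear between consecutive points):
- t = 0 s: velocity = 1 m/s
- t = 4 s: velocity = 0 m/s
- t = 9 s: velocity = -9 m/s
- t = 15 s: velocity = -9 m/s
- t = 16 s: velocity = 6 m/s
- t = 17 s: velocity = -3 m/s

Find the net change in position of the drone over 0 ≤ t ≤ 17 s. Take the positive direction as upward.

-74.5 m

Net displacement equals the area under the velocity-time graph (areas below the axis count negative).
0–4 s: ½(1 + 0)(4) = 2 m
4–9 s: ½(0 + -9)(5) = -22.5 m
9–15 s: -9 × 6 = -54 m
15–16 s: ½(-9 + 6)(1) = -1.5 m
16–17 s: ½(6 + -3)(1) = 1.5 m
Net displacement = -74.5 m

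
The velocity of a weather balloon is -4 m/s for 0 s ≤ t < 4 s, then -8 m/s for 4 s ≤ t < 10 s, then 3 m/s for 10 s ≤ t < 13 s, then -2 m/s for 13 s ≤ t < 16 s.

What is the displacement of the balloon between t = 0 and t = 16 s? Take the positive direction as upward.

-61 m

Net displacement equals the area under the velocity-time graph (areas below the axis count negative).
0–4 s: -4 × 4 = -16 m
4–10 s: -8 × 6 = -48 m
10–13 s: 3 × 3 = 9 m
13–16 s: -2 × 3 = -6 m
Net displacement = -61 m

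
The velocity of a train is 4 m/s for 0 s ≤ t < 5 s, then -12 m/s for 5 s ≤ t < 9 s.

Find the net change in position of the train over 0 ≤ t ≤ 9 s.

Displacement is the signed area under the v-t curve.
0–5 s: 4 × 5 = 20 m
5–9 s: -12 × 4 = -48 m
Net displacement = -28 m

-28 m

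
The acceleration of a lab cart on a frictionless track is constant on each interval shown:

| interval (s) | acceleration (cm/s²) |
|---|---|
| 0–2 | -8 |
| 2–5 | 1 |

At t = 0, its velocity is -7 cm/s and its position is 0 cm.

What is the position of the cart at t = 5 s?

-94.5 cm

On each constant-a segment, Δv = aΔt and Δx = v₀Δt + ½aΔt²; chain segment to segment.
0–2 s: v starts -7 cm/s; Δx = -7·2 + ½·-8·2² = -30 cm; v ends -23 cm/s.
2–5 s: v starts -23 cm/s; Δx = -23·3 + ½·1·3² = -64.5 cm; v ends -20 cm/s.
x(5) = 0 + Σ Δx = -94.5 cm.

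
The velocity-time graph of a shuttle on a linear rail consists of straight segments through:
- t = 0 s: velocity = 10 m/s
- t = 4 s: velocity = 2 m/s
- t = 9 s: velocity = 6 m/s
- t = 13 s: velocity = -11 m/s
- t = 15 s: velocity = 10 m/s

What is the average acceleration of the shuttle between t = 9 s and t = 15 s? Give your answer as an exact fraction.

Average acceleration = Δv/Δt = (10 − 6)/(15 − 9) = 2/3 m/s².

2/3 m/s²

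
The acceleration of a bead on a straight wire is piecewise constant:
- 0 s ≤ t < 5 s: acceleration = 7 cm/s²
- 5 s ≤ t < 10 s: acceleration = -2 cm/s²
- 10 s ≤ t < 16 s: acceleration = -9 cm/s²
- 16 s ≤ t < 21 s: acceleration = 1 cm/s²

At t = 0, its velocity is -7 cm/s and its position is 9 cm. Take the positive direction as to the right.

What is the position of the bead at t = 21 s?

On each constant-a segment, Δv = aΔt and Δx = v₀Δt + ½aΔt²; chain segment to segment.
0–5 s: v starts -7 cm/s; Δx = -7·5 + ½·7·5² = 52.5 cm; v ends 28 cm/s.
5–10 s: v starts 28 cm/s; Δx = 28·5 + ½·-2·5² = 115 cm; v ends 18 cm/s.
10–16 s: v starts 18 cm/s; Δx = 18·6 + ½·-9·6² = -54 cm; v ends -36 cm/s.
16–21 s: v starts -36 cm/s; Δx = -36·5 + ½·1·5² = -167.5 cm; v ends -31 cm/s.
x(21) = 9 + Σ Δx = -45 cm.

-45 cm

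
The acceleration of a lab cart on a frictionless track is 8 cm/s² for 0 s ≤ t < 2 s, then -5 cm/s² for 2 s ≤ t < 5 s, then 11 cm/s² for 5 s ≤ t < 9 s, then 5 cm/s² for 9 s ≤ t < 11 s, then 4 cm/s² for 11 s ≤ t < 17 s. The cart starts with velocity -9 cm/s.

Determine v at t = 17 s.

70 cm/s

Δv equals the area under the a-t graph; then v = v₀ + Δv.
0–2 s: 8 × 2 = 16 cm/s
2–5 s: -5 × 3 = -15 cm/s
5–9 s: 11 × 4 = 44 cm/s
9–11 s: 5 × 2 = 10 cm/s
11–17 s: 4 × 6 = 24 cm/s
Δv = 79 cm/s, so v(17) = -9 + (79) = 70 cm/s.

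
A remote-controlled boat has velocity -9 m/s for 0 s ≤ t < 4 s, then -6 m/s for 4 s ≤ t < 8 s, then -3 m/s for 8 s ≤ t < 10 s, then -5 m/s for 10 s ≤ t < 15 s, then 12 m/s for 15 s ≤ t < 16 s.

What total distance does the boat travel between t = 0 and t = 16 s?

103 m

Distance (not displacement) is the total path length: add the absolute areas under v-t.
0–4 s: |-9| × 4 = 36 m
4–8 s: |-6| × 4 = 24 m
8–10 s: |-3| × 2 = 6 m
10–15 s: |-5| × 5 = 25 m
15–16 s: |12| × 1 = 12 m
Total distance = 103 m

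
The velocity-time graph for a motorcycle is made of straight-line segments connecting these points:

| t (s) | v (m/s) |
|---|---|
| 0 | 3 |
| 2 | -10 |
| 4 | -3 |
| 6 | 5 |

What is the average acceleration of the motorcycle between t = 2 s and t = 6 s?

3.75 m/s²

Average acceleration = Δv/Δt = (5 − -10)/(6 − 2) = 3.75 m/s².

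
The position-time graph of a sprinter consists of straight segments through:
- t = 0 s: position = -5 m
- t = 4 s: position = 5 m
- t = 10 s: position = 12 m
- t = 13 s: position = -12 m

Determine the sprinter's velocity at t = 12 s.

-8 m/s

Velocity is the slope of the x-t graph on 10–13 s: (-12 − 12)/(13 − 10) = -8 m/s.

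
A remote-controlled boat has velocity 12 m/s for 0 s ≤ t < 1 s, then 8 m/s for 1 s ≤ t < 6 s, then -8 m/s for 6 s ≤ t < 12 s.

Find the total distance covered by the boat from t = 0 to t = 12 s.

100 m

Distance (not displacement) is the total path length: add the absolute areas under v-t.
0–1 s: |12| × 1 = 12 m
1–6 s: |8| × 5 = 40 m
6–12 s: |-8| × 6 = 48 m
Total distance = 100 m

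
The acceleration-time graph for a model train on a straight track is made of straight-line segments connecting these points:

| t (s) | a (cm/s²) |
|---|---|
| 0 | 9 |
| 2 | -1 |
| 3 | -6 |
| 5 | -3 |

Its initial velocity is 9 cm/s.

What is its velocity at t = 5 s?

Δv equals the area under the a-t graph; then v = v₀ + Δv.
0–2 s: ½(9 + -1)(2) = 8 cm/s
2–3 s: ½(-1 + -6)(1) = -3.5 cm/s
3–5 s: ½(-6 + -3)(2) = -9 cm/s
Δv = -4.5 cm/s, so v(5) = 9 + (-4.5) = 4.5 cm/s.

4.5 cm/s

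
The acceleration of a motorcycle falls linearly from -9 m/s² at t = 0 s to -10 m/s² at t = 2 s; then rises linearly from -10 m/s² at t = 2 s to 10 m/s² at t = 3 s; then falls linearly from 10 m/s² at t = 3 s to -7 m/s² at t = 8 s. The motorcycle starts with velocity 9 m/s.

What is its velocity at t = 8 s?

Δv equals the area under the a-t graph; then v = v₀ + Δv.
0–2 s: ½(-9 + -10)(2) = -19 m/s
2–3 s: ½(-10 + 10)(1) = 0 m/s
3–8 s: ½(10 + -7)(5) = 7.5 m/s
Δv = -11.5 m/s, so v(8) = 9 + (-11.5) = -2.5 m/s.

-2.5 m/s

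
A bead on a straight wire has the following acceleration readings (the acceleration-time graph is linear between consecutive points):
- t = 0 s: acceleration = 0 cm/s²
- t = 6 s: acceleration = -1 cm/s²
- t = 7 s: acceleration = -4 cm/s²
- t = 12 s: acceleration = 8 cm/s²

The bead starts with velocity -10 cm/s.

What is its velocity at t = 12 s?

Δv equals the area under the a-t graph; then v = v₀ + Δv.
0–6 s: ½(0 + -1)(6) = -3 cm/s
6–7 s: ½(-1 + -4)(1) = -2.5 cm/s
7–12 s: ½(-4 + 8)(5) = 10 cm/s
Δv = 4.5 cm/s, so v(12) = -10 + (4.5) = -5.5 cm/s.

-5.5 cm/s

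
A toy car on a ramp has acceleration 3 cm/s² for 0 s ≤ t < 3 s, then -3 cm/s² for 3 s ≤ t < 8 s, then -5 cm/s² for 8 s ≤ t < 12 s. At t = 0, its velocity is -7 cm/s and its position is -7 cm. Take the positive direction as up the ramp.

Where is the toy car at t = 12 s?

-134 cm

On each constant-a segment, Δv = aΔt and Δx = v₀Δt + ½aΔt²; chain segment to segment.
0–3 s: v starts -7 cm/s; Δx = -7·3 + ½·3·3² = -7.5 cm; v ends 2 cm/s.
3–8 s: v starts 2 cm/s; Δx = 2·5 + ½·-3·5² = -27.5 cm; v ends -13 cm/s.
8–12 s: v starts -13 cm/s; Δx = -13·4 + ½·-5·4² = -92 cm; v ends -33 cm/s.
x(12) = -7 + Σ Δx = -134 cm.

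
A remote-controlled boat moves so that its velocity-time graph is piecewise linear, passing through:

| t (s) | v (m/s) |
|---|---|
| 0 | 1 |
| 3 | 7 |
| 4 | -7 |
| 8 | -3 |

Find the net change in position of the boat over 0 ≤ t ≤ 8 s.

Net displacement equals the area under the velocity-time graph (areas below the axis count negative).
0–3 s: ½(1 + 7)(3) = 12 m
3–4 s: ½(7 + -7)(1) = 0 m
4–8 s: ½(-7 + -3)(4) = -20 m
Net displacement = -8 m

-8 m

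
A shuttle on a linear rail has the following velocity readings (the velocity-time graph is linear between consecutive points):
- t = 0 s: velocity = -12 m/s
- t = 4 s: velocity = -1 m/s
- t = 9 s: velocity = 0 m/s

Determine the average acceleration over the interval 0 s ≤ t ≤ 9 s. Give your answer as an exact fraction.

Average acceleration = Δv/Δt = (0 − -12)/(9 − 0) = 4/3 m/s².

4/3 m/s²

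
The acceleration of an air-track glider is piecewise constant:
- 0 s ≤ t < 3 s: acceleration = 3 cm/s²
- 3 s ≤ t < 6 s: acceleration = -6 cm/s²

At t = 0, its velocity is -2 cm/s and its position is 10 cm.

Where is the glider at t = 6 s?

11.5 cm

On each constant-a segment, Δv = aΔt and Δx = v₀Δt + ½aΔt²; chain segment to segment.
0–3 s: v starts -2 cm/s; Δx = -2·3 + ½·3·3² = 7.5 cm; v ends 7 cm/s.
3–6 s: v starts 7 cm/s; Δx = 7·3 + ½·-6·3² = -6 cm; v ends -11 cm/s.
x(6) = 10 + Σ Δx = 11.5 cm.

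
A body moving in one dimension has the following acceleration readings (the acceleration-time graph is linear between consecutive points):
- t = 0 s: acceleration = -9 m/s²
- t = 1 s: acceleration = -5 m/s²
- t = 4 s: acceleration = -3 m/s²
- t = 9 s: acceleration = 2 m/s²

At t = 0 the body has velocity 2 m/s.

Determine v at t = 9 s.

Δv equals the area under the a-t graph; then v = v₀ + Δv.
0–1 s: ½(-9 + -5)(1) = -7 m/s
1–4 s: ½(-5 + -3)(3) = -12 m/s
4–9 s: ½(-3 + 2)(5) = -2.5 m/s
Δv = -21.5 m/s, so v(9) = 2 + (-21.5) = -19.5 m/s.

-19.5 m/s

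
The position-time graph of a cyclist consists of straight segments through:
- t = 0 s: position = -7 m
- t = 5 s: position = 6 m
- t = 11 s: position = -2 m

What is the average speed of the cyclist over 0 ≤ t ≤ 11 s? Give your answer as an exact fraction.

21/11 m/s

Average speed = (total path length)/(elapsed time); on a piecewise-linear x-t graph the path length is Σ|Δx|.
0–5 s: |Δx| = |6 − -7| = 13 m
5–11 s: |Δx| = |-2 − 6| = 8 m
Total path = 21 m; average speed = 21/11 = 21/11 m/s.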